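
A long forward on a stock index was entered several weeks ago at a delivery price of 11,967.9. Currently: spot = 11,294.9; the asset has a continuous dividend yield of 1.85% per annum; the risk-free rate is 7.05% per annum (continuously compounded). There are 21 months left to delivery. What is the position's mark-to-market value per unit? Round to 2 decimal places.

Current fair forward for the remaining 21 months: F = S·e^((r − q)·T), (r − q) = 0.0705 − 0.0185 = 0.0520
F = 11294.9 · e^(0.0520 × 21/12) = 11294.9 × 1.09526901 = 12370.9539
Value of long forward = (F − K)·e^(−rT) = (12370.9539 − 11967.9) · e^(−0.0705·21/12)
= 403.0539 × 0.88393213 = 356.27

356.27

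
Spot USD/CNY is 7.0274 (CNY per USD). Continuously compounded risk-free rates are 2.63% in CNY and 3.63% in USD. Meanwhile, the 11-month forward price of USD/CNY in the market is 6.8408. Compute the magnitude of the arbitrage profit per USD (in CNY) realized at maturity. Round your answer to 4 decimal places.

Fair forward: F* = S·e^(carry·T), with carry = (r_CNY − r_USD) = 0.0263 − 0.0363 = -0.0100
F* = 7.0274 · e^(-0.0100 × 11/12) = 7.0274 · e^-0.009167 = 7.0274 × 0.990875 = 6.9633
Market 6.8408 < fair 6.9633: forward underpriced → reverse cash-and-carry (short spot, go long the forward).
At maturity, profit = |F_mkt − F*| = |6.8408 − 6.9633| = 0.1225 per USD (in CNY)

0.1225 per USD (in CNY)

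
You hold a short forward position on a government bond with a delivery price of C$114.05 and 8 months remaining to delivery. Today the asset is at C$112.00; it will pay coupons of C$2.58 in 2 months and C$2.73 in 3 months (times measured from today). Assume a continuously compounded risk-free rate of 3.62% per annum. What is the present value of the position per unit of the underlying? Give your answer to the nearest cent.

PV(remaining coupons) I = 2.58·e^(−0.0362·2/12) + 2.73·e^(−0.0362·3/12) = 5.2699
Current forward F = (S − I)·e^(rT) = (112.00 − 5.2699)·e^(0.0362·8/12) = 106.7301 × 1.024427 = 109.3372
Value (long) = (F − K)·e^(−rT) = (109.3372 − 114.05) × 0.976156 = -4.6004
Short position value = −(long value) = C$4.60

C$4.60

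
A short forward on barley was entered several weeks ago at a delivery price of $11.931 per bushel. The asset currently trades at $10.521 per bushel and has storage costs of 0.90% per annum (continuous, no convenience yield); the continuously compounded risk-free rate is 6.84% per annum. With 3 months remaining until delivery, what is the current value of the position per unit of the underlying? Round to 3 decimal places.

Current fair forward for the remaining 3 months: F = S·e^((r + u)·T), (r + u) = 0.0684 + 0.0090 = 0.0774
F = 10.521 · e^(0.0774 × 3/12) = 10.521 × 1.019538 = 10.7266
Value of long forward = (F − K)·e^(−rT) = (10.7266 − 11.931) · e^(−0.0684·3/12)
= -1.2044 × 0.983045 = -1.184
Short position value = −(long value) = $1.184

$1.184 per bushel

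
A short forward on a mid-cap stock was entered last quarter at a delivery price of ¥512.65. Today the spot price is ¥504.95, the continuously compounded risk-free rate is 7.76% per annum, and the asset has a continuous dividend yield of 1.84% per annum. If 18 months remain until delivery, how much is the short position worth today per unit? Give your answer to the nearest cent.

-¥34.88

Current fair forward for the remaining 18 months: F = S·e^((r − q)·T), (r − q) = 0.0776 − 0.0184 = 0.0592
F = 504.95 · e^(0.0592 × 18/12) = 504.95 × 1.092862 = 551.8407
Value of long forward = (F − K)·e^(−rT) = (551.8407 − 512.65) · e^(−0.0776·18/12)
= 39.1907 × 0.890119 = 34.88
Short position value = −(long value) = -¥34.88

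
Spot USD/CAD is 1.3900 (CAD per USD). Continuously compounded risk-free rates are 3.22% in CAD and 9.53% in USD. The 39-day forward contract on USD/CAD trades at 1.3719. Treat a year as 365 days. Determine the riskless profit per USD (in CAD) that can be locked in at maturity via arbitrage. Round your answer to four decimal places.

Fair forward: F* = S·e^(carry·T), with carry = (r_CAD − r_USD) = 0.0322 − 0.0953 = -0.0631
F* = 1.3900 · e^(-0.0631 × 39/365) = 1.3900 · e^-0.006742 = 1.3900 × 0.993281 = 1.3807
Market 1.3719 < fair 1.3807: forward underpriced → reverse cash-and-carry (short spot, go long the forward).
At maturity, profit = |F_mkt − F*| = |1.3719 − 1.3807| = 0.0088 per USD (in CAD)

0.0088 per USD (in CAD)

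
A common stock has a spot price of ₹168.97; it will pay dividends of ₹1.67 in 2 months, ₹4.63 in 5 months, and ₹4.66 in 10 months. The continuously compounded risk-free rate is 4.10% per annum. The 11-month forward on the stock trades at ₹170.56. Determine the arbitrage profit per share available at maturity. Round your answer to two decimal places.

PV(dividends) I = 1.67·e^(−0.0410·2/12) + 4.63·e^(−0.0410·5/12) + 4.66·e^(−0.0410·10/12) = 10.7137
Fair forward F* = (S − I)·e^(rT) = (168.97 − 10.7137)·e^0.037583 = 158.2563 × 1.038298 = 164.3172
Market ₹170.56 > fair 164.3172: forward overpriced → cash-and-carry (borrow at r, buy the stock and collect the dividends, short the forward).
Profit at T = |F_mkt − F*| = |170.56 − 164.3172| = ₹6.24 per share

₹6.24 per share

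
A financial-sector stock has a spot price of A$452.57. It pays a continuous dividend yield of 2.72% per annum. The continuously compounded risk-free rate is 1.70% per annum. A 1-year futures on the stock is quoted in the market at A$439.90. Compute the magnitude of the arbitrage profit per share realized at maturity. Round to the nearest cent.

Fair futures: F* = S·e^(carry·T), with carry = (r − q) = 0.0170 − 0.0272 = -0.0102
F* = 452.57 · e^(-0.0102 × 1) = 452.57 · e^-0.010200 = 452.57 × 0.989852 = A$447.9773
Market A$439.90 < fair A$447.9773: forward underpriced → reverse cash-and-carry (short spot, go long the forward).
At maturity, profit = |F_mkt − F*| = |439.90 − 447.9773| = A$8.08 per share

A$8.08 per share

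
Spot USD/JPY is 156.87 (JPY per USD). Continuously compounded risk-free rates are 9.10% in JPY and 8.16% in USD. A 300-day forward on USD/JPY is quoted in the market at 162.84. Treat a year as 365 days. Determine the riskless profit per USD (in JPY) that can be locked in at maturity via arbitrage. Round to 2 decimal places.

Fair forward: F* = S·e^(carry·T), with carry = (r_JPY − r_USD) = 0.0910 − 0.0816 = 0.0094
F* = 156.87 · e^(0.0094 × 300/365) = 156.87 · e^0.007726 = 156.87 × 1.007756 = 158.0867
Market 162.84 > fair 158.0867: forward overpriced → cash-and-carry (buy spot, short the forward).
At maturity, profit = |F_mkt − F*| = |162.84 − 158.0867| = 4.75 per USD (in JPY)

4.75 per USD (in JPY)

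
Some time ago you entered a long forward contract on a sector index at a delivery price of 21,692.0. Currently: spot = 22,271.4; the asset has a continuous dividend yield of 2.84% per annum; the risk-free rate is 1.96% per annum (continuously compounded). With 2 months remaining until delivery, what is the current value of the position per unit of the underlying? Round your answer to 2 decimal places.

544.98

Current fair forward for the remaining 2 months: F = S·e^((r − q)·T), (r − q) = 0.0196 − 0.0284 = -0.0088
F = 22271.4 · e^(-0.0088 × 2/12) = 22271.4 × 0.99853441 = 22238.7593
Value of long forward = (F − K)·e^(−rT) = (22238.7593 − 21692.0) · e^(−0.0196·2/12)
= 546.7593 × 0.99673866 = 544.98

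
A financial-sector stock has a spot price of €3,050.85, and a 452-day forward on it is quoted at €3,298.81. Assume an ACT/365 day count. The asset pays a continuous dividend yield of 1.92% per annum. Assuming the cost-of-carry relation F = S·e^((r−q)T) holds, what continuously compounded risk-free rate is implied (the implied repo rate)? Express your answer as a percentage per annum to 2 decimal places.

From F = S·e^((r−q)T): (r − q) = ln(F/S)/T
ln(3298.81/3050.85) = ln(1.081276) = 0.078142
(r − q) = 0.078142 / (452/365) = 0.063101
r = ln(F/S)/T + q = 0.063101 + 0.0192 = 0.082301
r = 8.23%

8.23%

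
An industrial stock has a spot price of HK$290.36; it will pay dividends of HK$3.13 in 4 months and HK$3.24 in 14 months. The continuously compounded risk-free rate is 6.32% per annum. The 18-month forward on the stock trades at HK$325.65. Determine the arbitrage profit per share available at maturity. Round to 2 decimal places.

HK$13.10 per share

PV(dividends) I = 3.13·e^(−0.0632·4/12) + 3.24·e^(−0.0632·14/12) = 6.0744
Fair forward F* = (S − I)·e^(rT) = (290.36 − 6.0744)·e^0.094800 = 284.2856 × 1.099439 = 312.5547
Market HK$325.65 > fair 312.5547: forward overpriced → cash-and-carry (borrow at r, buy the stock and collect the dividends, short the forward).
Profit at T = |F_mkt − F*| = |325.65 − 312.5547| = HK$13.10 per share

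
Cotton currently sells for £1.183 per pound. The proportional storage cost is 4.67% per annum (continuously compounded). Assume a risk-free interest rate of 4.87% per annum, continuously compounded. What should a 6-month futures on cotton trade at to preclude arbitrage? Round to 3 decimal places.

£1.241 per pound

Net carry = r + u − y = 0.0487 + 0.0467 − 0.0000 = 0.0954
F = S·e^((r+u−y)T) = 1.183 · e^(0.0954 × 6/12) = 1.183 · e^0.047700
= 1.183 × 1.048856 = £1.241 per pound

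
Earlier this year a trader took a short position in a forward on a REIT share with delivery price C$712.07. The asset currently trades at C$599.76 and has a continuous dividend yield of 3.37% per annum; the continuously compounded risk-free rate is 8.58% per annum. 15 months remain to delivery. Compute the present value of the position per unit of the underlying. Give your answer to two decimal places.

Current fair forward for the remaining 15 months: F = S·e^((r − q)·T), (r − q) = 0.0858 − 0.0337 = 0.0521
F = 599.76 · e^(0.0521 × 15/12) = 599.76 × 1.067292 = 640.1190
Value of long forward = (F − K)·e^(−rT) = (640.1190 − 712.07) · e^(−0.0858·15/12)
= -71.9510 × 0.898301 = -64.63
Short position value = −(long value) = C$64.63

C$64.63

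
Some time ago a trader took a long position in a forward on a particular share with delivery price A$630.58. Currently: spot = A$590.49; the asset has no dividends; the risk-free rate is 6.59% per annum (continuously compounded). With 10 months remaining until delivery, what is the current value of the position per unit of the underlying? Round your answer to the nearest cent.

Current fair forward for the remaining 10 months: F = S·e^(r·T), r = 0.0659
F = 590.49 · e^(0.0659 × 10/12) = 590.49 × 1.056453 = 623.8249
Value of long forward = (F − K)·e^(−rT) = (623.8249 − 630.58) · e^(−0.0659·10/12)
= -6.7551 × 0.946564 = -6.39

-A$6.39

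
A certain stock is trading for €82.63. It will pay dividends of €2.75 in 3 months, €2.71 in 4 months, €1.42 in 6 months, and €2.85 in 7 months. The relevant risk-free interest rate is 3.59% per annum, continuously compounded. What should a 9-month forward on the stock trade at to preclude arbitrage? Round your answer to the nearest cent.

€75.03

PV(dividends) I = 2.75·e^(−0.0359·3/12) + 2.71·e^(−0.0359·4/12) + 1.42·e^(−0.0359·6/12) + 2.85·e^(−0.0359·7/12)
I = 2.7254 + 2.6778 + 1.3947 + 2.7909 = 9.5888
F = (S − I)·e^(rT) = (82.63 − 9.5888) · e^(0.0359·9/12)
= 73.0412 · e^0.026925 = 73.0412 × 1.027291 = €75.03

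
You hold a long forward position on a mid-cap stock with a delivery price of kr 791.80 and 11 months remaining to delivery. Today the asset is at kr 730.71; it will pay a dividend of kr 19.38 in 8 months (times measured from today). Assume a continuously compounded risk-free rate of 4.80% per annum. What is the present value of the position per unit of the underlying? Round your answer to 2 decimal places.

-kr 45.78

PV(remaining dividends) I = 19.38·e^(−0.0480·8/12) = 18.7697
Current forward F = (S − I)·e^(rT) = (730.71 − 18.7697)·e^(0.0480·11/12) = 711.9403 × 1.044982 = 743.9648
Value (long) = (F − K)·e^(−rT) = (743.9648 − 791.80) × 0.956954 = -45.7761
Value = -kr 45.78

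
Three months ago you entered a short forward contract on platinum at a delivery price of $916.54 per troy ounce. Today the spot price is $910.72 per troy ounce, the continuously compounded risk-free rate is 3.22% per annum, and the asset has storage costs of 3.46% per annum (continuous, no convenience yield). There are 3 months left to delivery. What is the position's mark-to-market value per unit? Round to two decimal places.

Current fair forward for the remaining 3 months: F = S·e^((r + u)·T), (r + u) = 0.0322 + 0.0346 = 0.0668
F = 910.72 · e^(0.0668 × 3/12) = 910.72 × 1.016840 = 926.0565
Value of long forward = (F − K)·e^(−rT) = (926.0565 − 916.54) · e^(−0.0322·3/12)
= 9.5165 × 0.991982 = 9.44
Short position value = −(long value) = -$9.44

-$9.44 per troy ounce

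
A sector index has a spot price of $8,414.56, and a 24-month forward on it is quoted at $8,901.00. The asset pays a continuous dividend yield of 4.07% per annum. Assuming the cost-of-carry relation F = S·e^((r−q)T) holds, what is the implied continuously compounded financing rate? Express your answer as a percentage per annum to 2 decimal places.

6.88%

From F = S·e^((r−q)T): (r − q) = ln(F/S)/T
ln(8901.00/8414.56) = ln(1.057809) = 0.056200
(r − q) = 0.056200 / (24/12) = 0.028100
r = ln(F/S)/T + q = 0.028100 + 0.0407 = 0.068800
r = 6.88%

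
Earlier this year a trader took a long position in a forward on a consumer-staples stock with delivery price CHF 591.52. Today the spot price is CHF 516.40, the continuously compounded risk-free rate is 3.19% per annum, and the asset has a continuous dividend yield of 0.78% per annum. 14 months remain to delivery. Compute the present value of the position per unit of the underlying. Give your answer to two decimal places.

Current fair forward for the remaining 14 months: F = S·e^((r − q)·T), (r − q) = 0.0319 − 0.0078 = 0.0241
F = 516.40 · e^(0.0241 × 14/12) = 516.40 × 1.028516 = 531.1257
Value of long forward = (F − K)·e^(−rT) = (531.1257 − 591.52) · e^(−0.0319·14/12)
= -60.3943 × 0.963467 = -58.19

-CHF 58.19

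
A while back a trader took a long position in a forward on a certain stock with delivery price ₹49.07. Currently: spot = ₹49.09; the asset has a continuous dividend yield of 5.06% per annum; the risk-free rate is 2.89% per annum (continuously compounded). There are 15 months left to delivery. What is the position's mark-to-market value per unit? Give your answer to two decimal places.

Current fair forward for the remaining 15 months: F = S·e^((r − q)·T), (r − q) = 0.0289 − 0.0506 = -0.0217
F = 49.09 · e^(-0.0217 × 15/12) = 49.09 × 0.973240 = 47.7764
Value of long forward = (F − K)·e^(−rT) = (47.7764 − 49.07) · e^(−0.0289·15/12)
= -1.2936 × 0.964520 = -1.25

-₹1.25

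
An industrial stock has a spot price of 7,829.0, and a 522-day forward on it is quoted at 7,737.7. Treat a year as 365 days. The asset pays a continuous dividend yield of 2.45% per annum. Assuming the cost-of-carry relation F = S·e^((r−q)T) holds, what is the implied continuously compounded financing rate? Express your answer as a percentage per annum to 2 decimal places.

From F = S·e^((r−q)T): (r − q) = ln(F/S)/T
ln(7737.7/7829.0) = ln(0.988338) = -0.011731
(r − q) = -0.011731 / (522/365) = -0.008203
r = ln(F/S)/T + q = -0.008203 + 0.0245 = 0.016297
r = 1.63%

1.63%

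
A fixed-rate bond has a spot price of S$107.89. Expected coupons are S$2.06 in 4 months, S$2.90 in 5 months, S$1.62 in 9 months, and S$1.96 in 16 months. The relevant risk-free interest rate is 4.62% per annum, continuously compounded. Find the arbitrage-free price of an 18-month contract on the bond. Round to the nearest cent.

PV(coupons) I = 2.06·e^(−0.0462·4/12) + 2.90·e^(−0.0462·5/12) + 1.62·e^(−0.0462·9/12) + 1.96·e^(−0.0462·16/12)
I = 2.0285 + 2.8447 + 1.5648 + 1.8429 = 8.2809
F = (S − I)·e^(rT) = (107.89 − 8.2809) · e^(0.0462·18/12)
= 99.6091 · e^0.069300 = 99.6091 × 1.071758 = S$106.76

S$106.76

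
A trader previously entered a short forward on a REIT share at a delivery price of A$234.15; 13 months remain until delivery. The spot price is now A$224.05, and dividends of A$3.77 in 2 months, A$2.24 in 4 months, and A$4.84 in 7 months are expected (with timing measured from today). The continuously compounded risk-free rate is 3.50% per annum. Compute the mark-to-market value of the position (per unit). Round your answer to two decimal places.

PV(remaining dividends) I = 3.77·e^(−0.0350·2/12) + 2.24·e^(−0.0350·4/12) + 4.84·e^(−0.0350·7/12) = 10.7043
Current forward F = (S − I)·e^(rT) = (224.05 − 10.7043)·e^(0.0350·13/12) = 213.3457 × 1.038645 = 221.5904
Value (long) = (F − K)·e^(−rT) = (221.5904 − 234.15) × 0.962793 = -12.0923
Short position value = −(long value) = A$12.09

A$12.09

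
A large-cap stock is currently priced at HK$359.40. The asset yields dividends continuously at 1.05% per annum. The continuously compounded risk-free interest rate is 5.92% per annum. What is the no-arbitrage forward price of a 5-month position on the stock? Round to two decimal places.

HK$366.77

F = S·e^((r − q)T) = 359.40 · e^((0.0592 − 0.0105) × 5/12)
= 359.40 · e^0.020292 = 359.40 × 1.020499
F = HK$366.77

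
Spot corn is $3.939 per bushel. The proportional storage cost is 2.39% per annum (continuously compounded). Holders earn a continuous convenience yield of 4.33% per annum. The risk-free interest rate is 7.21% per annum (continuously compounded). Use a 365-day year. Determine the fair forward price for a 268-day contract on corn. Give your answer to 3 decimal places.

$4.094 per bushel

Net carry = r + u − y = 0.0721 + 0.0239 − 0.0433 = 0.0527
F = S·e^((r+u−y)T) = 3.939 · e^(0.0527 × 268/365) = 3.939 · e^0.038695
= 3.939 × 1.039453 = $4.094 per bushel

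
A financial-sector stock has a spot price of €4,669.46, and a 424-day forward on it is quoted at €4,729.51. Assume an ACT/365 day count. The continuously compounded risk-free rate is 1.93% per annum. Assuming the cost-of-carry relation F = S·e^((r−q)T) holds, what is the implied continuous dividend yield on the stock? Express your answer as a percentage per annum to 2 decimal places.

From F = S·e^((r−q)T): (r − q) = ln(F/S)/T
ln(4729.51/4669.46) = ln(1.012860) = 0.012778
(r − q) = 0.012778 / (424/365) = 0.011000
q = r − ln(F/S)/T = 0.0193 − 0.011000 = 0.008300
q = 0.83%

0.83%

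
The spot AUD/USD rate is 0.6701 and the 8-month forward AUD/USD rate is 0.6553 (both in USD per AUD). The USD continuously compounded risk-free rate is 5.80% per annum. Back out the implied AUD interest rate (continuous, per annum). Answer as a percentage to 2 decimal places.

F = S·e^((r_USD − r_AUD)T) ⇒ r_AUD = r_USD − ln(F/S)/T
ln(0.6553/0.6701) = -0.022334; /(8/12) = -0.033501
r_AUD = 0.0580 + 0.033501 = 0.091501
r_AUD = 9.15%

9.15%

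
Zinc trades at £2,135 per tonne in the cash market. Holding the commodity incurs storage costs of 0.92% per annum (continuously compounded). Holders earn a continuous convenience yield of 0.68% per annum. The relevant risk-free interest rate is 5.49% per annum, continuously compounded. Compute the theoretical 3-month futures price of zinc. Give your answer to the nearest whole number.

£2,166 per tonne

Net carry = r + u − y = 0.0549 + 0.0092 − 0.0068 = 0.0573
F = S·e^((r+u−y)T) = 2135 · e^(0.0573 × 3/12) = 2135 · e^0.014325
= 2135 × 1.014428 = £2,166 per tonne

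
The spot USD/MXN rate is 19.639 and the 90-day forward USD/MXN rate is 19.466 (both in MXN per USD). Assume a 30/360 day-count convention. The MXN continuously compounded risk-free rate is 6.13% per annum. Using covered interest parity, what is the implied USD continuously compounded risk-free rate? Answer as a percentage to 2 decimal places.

9.67%

F = S·e^((r_MXN − r_USD)T) ⇒ r_USD = r_MXN − ln(F/S)/T
ln(19.466/19.639) = -0.008848; /(90/360) = -0.035392
r_USD = 0.0613 + 0.035392 = 0.096692
r_USD = 9.67%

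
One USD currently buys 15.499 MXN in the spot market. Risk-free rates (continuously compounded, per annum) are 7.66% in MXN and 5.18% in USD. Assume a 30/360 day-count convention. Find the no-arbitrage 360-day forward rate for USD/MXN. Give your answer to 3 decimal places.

F = S·e^((r_MXN − r_USD)T) = 15.499 · e^((0.0766 − 0.0518) × 360/360)
= 15.499 · e^0.024800 = 15.499 × 1.025110
F = 15.888 MXN per USD

15.888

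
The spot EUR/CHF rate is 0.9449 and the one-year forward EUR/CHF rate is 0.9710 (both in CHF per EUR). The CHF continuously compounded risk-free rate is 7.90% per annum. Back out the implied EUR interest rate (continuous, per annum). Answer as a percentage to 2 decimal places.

5.18%

F = S·e^((r_CHF − r_EUR)T) ⇒ r_EUR = r_CHF − ln(F/S)/T
ln(0.9710/0.9449) = 0.027247; /(12/12) = 0.027247
r_EUR = 0.0790 − 0.027247 = 0.051753
r_EUR = 5.18%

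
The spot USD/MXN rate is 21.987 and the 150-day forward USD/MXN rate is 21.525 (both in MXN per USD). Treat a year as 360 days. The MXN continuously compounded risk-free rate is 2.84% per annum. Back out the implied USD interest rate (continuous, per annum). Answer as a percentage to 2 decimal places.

7.94%

F = S·e^((r_MXN − r_USD)T) ⇒ r_USD = r_MXN − ln(F/S)/T
ln(21.525/21.987) = -0.021236; /(150/360) = -0.050966
r_USD = 0.0284 + 0.050966 = 0.079366
r_USD = 7.94%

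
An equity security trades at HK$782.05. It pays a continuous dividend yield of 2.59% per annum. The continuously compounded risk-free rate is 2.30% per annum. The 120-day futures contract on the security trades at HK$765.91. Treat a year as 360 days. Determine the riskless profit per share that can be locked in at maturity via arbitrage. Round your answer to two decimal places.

Fair futures: F* = S·e^(carry·T), with carry = (r − q) = 0.0230 − 0.0259 = -0.0029
F* = 782.05 · e^(-0.0029 × 120/360) = 782.05 · e^-0.000967 = 782.05 × 0.999033 = HK$781.2938
Market HK$765.91 < fair HK$781.2938: forward underpriced → reverse cash-and-carry (short spot, go long the forward).
At maturity, profit = |F_mkt − F*| = |765.91 − 781.2938| = HK$15.38 per share

HK$15.38 per share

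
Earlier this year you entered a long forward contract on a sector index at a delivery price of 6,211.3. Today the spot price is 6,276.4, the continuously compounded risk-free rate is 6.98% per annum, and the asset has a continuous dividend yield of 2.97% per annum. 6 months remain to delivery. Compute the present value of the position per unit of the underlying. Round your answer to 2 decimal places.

185.62

Current fair forward for the remaining 6 months: F = S·e^((r − q)·T), (r − q) = 0.0698 − 0.0297 = 0.0401
F = 6276.4 · e^(0.0401 × 6/12) = 6276.4 × 1.02025235 = 6403.5118
Value of long forward = (F − K)·e^(−rT) = (6403.5118 − 6211.3) · e^(−0.0698·6/12)
= 192.2118 × 0.96570198 = 185.62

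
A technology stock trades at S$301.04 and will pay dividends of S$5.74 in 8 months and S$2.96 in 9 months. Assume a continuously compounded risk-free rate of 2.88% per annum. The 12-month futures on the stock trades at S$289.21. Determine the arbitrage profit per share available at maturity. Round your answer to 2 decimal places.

S$11.85 per share

PV(dividends) I = 5.74·e^(−0.0288·8/12) + 2.96·e^(−0.0288·9/12) = 8.5276
Fair futures F* = (S − I)·e^(rT) = (301.04 − 8.5276)·e^0.028800 = 292.5124 × 1.029219 = 301.0593
Market S$289.21 < fair 301.0593: forward underpriced → reverse cash-and-carry (short the stock, invest proceeds at r, pay the dividends, go long the forward).
Profit at T = |F_mkt − F*| = |289.21 − 301.0593| = S$11.85 per share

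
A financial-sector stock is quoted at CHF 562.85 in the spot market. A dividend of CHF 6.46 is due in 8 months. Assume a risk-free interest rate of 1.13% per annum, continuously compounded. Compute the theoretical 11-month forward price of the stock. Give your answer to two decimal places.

PV(dividends) I = 6.46·e^(−0.0113·8/12)
I = 6.4115
F = (S − I)·e^(rT) = (562.85 − 6.4115) · e^(0.0113·11/12)
= 556.4385 · e^0.010358 = 556.4385 × 1.010412 = CHF 562.23

CHF 562.23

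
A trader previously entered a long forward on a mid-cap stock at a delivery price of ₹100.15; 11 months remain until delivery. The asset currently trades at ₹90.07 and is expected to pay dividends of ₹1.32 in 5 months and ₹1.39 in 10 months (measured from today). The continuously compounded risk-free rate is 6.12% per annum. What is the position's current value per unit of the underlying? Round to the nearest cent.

-₹7.22

PV(remaining dividends) I = 1.32·e^(−0.0612·5/12) + 1.39·e^(−0.0612·10/12) = 2.6077
Current forward F = (S − I)·e^(rT) = (90.07 − 2.6077)·e^(0.0612·11/12) = 87.4623 × 1.057703 = 92.5091
Value (long) = (F − K)·e^(−rT) = (92.5091 − 100.15) × 0.945445 = -7.2241
Value = -₹7.22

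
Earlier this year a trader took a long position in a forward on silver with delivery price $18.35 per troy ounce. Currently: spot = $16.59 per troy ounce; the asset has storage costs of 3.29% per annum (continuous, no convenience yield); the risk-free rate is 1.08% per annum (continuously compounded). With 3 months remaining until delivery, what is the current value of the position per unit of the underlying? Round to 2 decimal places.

Current fair forward for the remaining 3 months: F = S·e^((r + u)·T), (r + u) = 0.0108 + 0.0329 = 0.0437
F = 16.59 · e^(0.0437 × 3/12) = 16.59 × 1.010985 = 16.7722
Value of long forward = (F − K)·e^(−rT) = (16.7722 − 18.35) · e^(−0.0108·3/12)
= -1.5778 × 0.997304 = -1.57

-$1.57 per troy ounce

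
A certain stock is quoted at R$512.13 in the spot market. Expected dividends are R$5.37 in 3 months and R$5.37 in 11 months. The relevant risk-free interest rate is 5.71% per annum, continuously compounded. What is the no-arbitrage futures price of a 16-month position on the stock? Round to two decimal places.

R$541.43

PV(dividends) I = 5.37·e^(−0.0571·3/12) + 5.37·e^(−0.0571·11/12)
I = 5.2939 + 5.0962 = 10.3901
F = (S − I)·e^(rT) = (512.13 − 10.3901) · e^(0.0571·16/12)
= 501.7399 · e^0.076133 = 501.7399 × 1.079106 = R$541.43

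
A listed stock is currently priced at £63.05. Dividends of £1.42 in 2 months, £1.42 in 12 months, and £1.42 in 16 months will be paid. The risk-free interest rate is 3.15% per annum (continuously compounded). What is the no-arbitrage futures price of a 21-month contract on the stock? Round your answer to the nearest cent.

£62.24

PV(dividends) I = 1.42·e^(−0.0315·2/12) + 1.42·e^(−0.0315·12/12) + 1.42·e^(−0.0315·16/12)
I = 1.4126 + 1.3760 + 1.3616 = 4.1502
F = (S − I)·e^(rT) = (63.05 − 4.1502) · e^(0.0315·21/12)
= 58.8998 · e^0.055125 = 58.8998 × 1.056673 = £62.24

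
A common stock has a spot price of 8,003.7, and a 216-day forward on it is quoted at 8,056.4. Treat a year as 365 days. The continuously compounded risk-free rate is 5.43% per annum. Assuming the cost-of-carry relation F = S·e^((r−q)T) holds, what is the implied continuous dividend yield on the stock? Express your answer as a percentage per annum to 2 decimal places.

From F = S·e^((r−q)T): (r − q) = ln(F/S)/T
ln(8056.4/8003.7) = ln(1.006584) = 0.006562
(r − q) = 0.006562 / (216/365) = 0.011089
q = r − ln(F/S)/T = 0.0543 − 0.011089 = 0.043211
q = 4.32%

4.32%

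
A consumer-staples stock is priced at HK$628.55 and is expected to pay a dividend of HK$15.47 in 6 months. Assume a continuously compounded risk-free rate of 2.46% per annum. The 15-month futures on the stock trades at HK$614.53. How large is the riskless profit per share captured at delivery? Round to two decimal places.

PV(dividends) I = 15.47·e^(−0.0246·6/12) = 15.2809
Fair futures F* = (S − I)·e^(rT) = (628.55 − 15.2809)·e^0.030750 = 613.2691 × 1.031228 = 632.4203
Market HK$614.53 < fair 632.4203: forward underpriced → reverse cash-and-carry (short the stock, invest proceeds at r, pay the dividends, go long the forward).
Profit at T = |F_mkt − F*| = |614.53 − 632.4203| = HK$17.89 per share

HK$17.89 per share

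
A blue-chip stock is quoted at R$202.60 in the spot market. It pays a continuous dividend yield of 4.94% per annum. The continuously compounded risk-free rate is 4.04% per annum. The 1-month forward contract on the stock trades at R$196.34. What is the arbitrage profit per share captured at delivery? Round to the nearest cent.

Fair forward: F* = S·e^(carry·T), with carry = (r − q) = 0.0404 − 0.0494 = -0.0090
F* = 202.60 · e^(-0.0090 × 1/12) = 202.60 · e^-0.000750 = 202.60 × 0.999250 = R$202.4480
Market R$196.34 < fair R$202.4480: forward underpriced → reverse cash-and-carry (short spot, go long the forward).
At maturity, profit = |F_mkt − F*| = |196.34 − 202.4480| = R$6.11 per share

R$6.11 per share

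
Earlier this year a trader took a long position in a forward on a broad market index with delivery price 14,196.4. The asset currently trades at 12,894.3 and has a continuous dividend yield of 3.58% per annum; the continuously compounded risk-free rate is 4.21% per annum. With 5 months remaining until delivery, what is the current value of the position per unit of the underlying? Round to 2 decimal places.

Current fair forward for the remaining 5 months: F = S·e^((r − q)·T), (r − q) = 0.0421 − 0.0358 = 0.0063
F = 12894.3 · e^(0.0063 × 5/12) = 12894.3 × 1.00262845 = 12928.1920
Value of long forward = (F − K)·e^(−rT) = (12928.1920 − 14196.4) · e^(−0.0421·5/12)
= -1268.2080 × 0.98261129 = -1246.16

-1246.16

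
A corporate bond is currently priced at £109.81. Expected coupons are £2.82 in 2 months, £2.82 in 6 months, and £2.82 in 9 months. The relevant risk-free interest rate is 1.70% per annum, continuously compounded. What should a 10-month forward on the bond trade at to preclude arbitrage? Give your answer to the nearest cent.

£102.86

PV(coupons) I = 2.82·e^(−0.0170·2/12) + 2.82·e^(−0.0170·6/12) + 2.82·e^(−0.0170·9/12)
I = 2.8120 + 2.7961 + 2.7843 = 8.3924
F = (S − I)·e^(rT) = (109.81 − 8.3924) · e^(0.0170·10/12)
= 101.4176 · e^0.014167 = 101.4176 × 1.014268 = £102.86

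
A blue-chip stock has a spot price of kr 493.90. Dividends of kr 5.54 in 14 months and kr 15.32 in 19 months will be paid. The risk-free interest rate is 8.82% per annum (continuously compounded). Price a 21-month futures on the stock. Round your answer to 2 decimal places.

PV(dividends) I = 5.54·e^(−0.0882·14/12) + 15.32·e^(−0.0882·19/12)
I = 4.9983 + 13.3232 = 18.3215
F = (S − I)·e^(rT) = (493.90 − 18.3215) · e^(0.0882·21/12)
= 475.5785 · e^0.154350 = 475.5785 × 1.166899 = kr 554.95

kr 554.95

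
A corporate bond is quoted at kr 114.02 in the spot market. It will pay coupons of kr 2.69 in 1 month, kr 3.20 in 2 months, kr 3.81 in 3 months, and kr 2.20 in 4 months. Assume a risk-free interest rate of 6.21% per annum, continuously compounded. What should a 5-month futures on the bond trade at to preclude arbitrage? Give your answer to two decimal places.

kr 104.95

PV(coupons) I = 2.69·e^(−0.0621·1/12) + 3.20·e^(−0.0621·2/12) + 3.81·e^(−0.0621·3/12) + 2.20·e^(−0.0621·4/12)
I = 2.6761 + 3.1671 + 3.7513 + 2.1549 = 11.7494
F = (S − I)·e^(rT) = (114.02 − 11.7494) · e^(0.0621·5/12)
= 102.2706 · e^0.025875 = 102.2706 × 1.026213 = kr 104.95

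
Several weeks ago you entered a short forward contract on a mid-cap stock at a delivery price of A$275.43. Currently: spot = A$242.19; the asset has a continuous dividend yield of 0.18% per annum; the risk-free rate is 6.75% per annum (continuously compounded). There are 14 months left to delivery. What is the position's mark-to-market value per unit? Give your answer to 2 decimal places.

Current fair forward for the remaining 14 months: F = S·e^((r − q)·T), (r − q) = 0.0675 − 0.0018 = 0.0657
F = 242.19 · e^(0.0657 × 14/12) = 242.19 × 1.079664 = 261.4838
Value of long forward = (F − K)·e^(−rT) = (261.4838 − 275.43) · e^(−0.0675·14/12)
= -13.9462 × 0.924271 = -12.89
Short position value = −(long value) = A$12.89

A$12.89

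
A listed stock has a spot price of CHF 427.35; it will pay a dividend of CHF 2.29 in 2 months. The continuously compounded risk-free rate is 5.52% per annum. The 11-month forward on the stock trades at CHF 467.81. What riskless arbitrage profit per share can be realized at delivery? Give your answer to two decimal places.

CHF 20.67 per share

PV(dividends) I = 2.29·e^(−0.0552·2/12) = 2.2690
Fair forward F* = (S − I)·e^(rT) = (427.35 − 2.2690)·e^0.050600 = 425.0810 × 1.051902 = 447.1436
Market CHF 467.81 > fair 447.1436: forward overpriced → cash-and-carry (borrow at r, buy the stock and collect the dividends, short the forward).
Profit at T = |F_mkt − F*| = |467.81 − 447.1436| = CHF 20.67 per share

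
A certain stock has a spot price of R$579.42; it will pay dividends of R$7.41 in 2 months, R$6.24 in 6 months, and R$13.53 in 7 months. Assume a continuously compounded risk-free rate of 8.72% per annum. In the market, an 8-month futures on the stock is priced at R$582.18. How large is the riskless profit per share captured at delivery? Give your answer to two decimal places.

PV(dividends) I = 7.41·e^(−0.0872·2/12) + 6.24·e^(−0.0872·6/12) + 13.53·e^(−0.0872·7/12) = 26.1359
Fair futures F* = (S − I)·e^(rT) = (579.42 − 26.1359)·e^0.058133 = 553.2841 × 1.059856 = 586.4015
Market R$582.18 < fair 586.4015: forward underpriced → reverse cash-and-carry (short the stock, invest proceeds at r, pay the dividends, go long the forward).
Profit at T = |F_mkt − F*| = |582.18 − 586.4015| = R$4.22 per share

R$4.22 per share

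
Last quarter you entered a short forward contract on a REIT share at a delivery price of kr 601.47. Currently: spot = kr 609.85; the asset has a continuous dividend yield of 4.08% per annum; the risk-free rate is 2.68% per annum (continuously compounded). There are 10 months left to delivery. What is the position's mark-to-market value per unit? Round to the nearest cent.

Current fair forward for the remaining 10 months: F = S·e^((r − q)·T), (r − q) = 0.0268 − 0.0408 = -0.0140
F = 609.85 · e^(-0.0140 × 10/12) = 609.85 × 0.988401 = 602.7763
Value of long forward = (F − K)·e^(−rT) = (602.7763 − 601.47) · e^(−0.0268·10/12)
= 1.3063 × 0.977914 = 1.28
Short position value = −(long value) = -kr 1.28

-kr 1.28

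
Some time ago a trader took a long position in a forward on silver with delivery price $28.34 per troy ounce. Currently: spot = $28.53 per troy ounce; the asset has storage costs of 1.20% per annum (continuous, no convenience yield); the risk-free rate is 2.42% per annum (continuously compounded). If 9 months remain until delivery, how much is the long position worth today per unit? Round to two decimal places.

$0.96 per troy ounce

Current fair forward for the remaining 9 months: F = S·e^((r + u)·T), (r + u) = 0.0242 + 0.0120 = 0.0362
F = 28.53 · e^(0.0362 × 9/12) = 28.53 × 1.027522 = 29.3152
Value of long forward = (F − K)·e^(−rT) = (29.3152 − 28.34) · e^(−0.0242·9/12)
= 0.9752 × 0.982014 = 0.96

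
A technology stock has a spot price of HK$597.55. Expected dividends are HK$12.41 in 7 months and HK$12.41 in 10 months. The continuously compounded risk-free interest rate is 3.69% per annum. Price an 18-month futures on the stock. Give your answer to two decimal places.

HK$606.00

PV(dividends) I = 12.41·e^(−0.0369·7/12) + 12.41·e^(−0.0369·10/12)
I = 12.1457 + 12.0342 = 24.1799
F = (S − I)·e^(rT) = (597.55 − 24.1799) · e^(0.0369·18/12)
= 573.3701 · e^0.055350 = 573.3701 × 1.056910 = HK$606.00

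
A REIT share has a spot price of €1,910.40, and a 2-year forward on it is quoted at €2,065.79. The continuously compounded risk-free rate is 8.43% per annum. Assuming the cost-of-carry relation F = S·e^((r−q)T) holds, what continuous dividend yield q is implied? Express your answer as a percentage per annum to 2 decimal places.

4.52%

From F = S·e^((r−q)T): (r − q) = ln(F/S)/T
ln(2065.79/1910.40) = ln(1.081339) = 0.078200
(r − q) = 0.078200 / (2) = 0.039100
q = r − ln(F/S)/T = 0.0843 − 0.039100 = 0.045200
q = 4.52%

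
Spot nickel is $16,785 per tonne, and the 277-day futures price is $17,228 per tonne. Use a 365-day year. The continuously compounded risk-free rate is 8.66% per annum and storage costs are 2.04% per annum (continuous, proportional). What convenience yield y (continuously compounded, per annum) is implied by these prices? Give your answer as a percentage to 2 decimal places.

F = S·e^((r+u−y)T) ⇒ (r+u−y) = ln(F/S)/T
ln(17228/16785) = 0.026050; /T ⇒ 0.034326
y = r + u − ln(F/S)/T = 0.0866 + 0.0204 − 0.034326 = 0.072674
y = 7.27%

7.27%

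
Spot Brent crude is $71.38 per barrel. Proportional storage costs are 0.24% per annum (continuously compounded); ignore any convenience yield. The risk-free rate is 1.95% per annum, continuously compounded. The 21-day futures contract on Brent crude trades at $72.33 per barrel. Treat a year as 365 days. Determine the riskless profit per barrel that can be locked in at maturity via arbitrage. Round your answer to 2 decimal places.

$0.86 per barrel

Fair futures: F* = S·e^(carry·T), with carry = (r + u) = 0.0195 + 0.0024 = 0.0219
F* = 71.38 · e^(0.0219 × 21/365) = 71.38 · e^0.001260 = 71.38 × 1.001261 = $71.4700
Market $72.33 > fair $71.4700: forward overpriced → cash-and-carry (buy spot, short the forward).
At maturity, profit = |F_mkt − F*| = |72.33 − 71.4700| = $0.86 per barrel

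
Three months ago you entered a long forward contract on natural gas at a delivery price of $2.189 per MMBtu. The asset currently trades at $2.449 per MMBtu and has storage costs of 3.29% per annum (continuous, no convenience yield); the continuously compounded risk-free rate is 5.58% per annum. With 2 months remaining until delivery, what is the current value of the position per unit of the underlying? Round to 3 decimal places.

Current fair forward for the remaining 2 months: F = S·e^((r + u)·T), (r + u) = 0.0558 + 0.0329 = 0.0887
F = 2.449 · e^(0.0887 × 2/12) = 2.449 × 1.014893 = 2.4855
Value of long forward = (F − K)·e^(−rT) = (2.4855 − 2.189) · e^(−0.0558·2/12)
= 0.2965 × 0.990743 = 0.294

$0.294 per MMBtu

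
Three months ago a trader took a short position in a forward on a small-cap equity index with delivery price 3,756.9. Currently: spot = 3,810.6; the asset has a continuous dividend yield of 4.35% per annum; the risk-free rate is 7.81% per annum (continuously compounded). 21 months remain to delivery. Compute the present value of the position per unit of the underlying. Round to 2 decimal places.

-254.31

Current fair forward for the remaining 21 months: F = S·e^((r − q)·T), (r − q) = 0.0781 − 0.0435 = 0.0346
F = 3810.6 · e^(0.0346 × 21/12) = 3810.6 × 1.06242072 = 4048.4604
Value of long forward = (F − K)·e^(−rT) = (4048.4604 − 3756.9) · e^(−0.0781·21/12)
= 291.5604 × 0.87225366 = 254.31
Short position value = −(long value) = -254.31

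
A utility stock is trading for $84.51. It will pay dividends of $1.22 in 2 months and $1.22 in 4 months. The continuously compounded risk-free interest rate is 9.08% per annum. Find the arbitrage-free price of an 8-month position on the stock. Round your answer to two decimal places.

$87.25

PV(dividends) I = 1.22·e^(−0.0908·2/12) + 1.22·e^(−0.0908·4/12)
I = 1.2017 + 1.1836 = 2.3853
F = (S − I)·e^(rT) = (84.51 − 2.3853) · e^(0.0908·8/12)
= 82.1247 · e^0.060533 = 82.1247 × 1.062403 = $87.25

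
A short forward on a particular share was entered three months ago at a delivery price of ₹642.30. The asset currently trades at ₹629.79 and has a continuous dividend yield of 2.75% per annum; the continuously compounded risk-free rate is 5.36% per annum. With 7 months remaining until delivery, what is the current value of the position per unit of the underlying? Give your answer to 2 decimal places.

₹2.76

Current fair forward for the remaining 7 months: F = S·e^((r − q)·T), (r − q) = 0.0536 − 0.0275 = 0.0261
F = 629.79 · e^(0.0261 × 7/12) = 629.79 × 1.015341 = 639.4516
Value of long forward = (F − K)·e^(−rT) = (639.4516 − 642.30) · e^(−0.0536·7/12)
= -2.8484 × 0.969217 = -2.76
Short position value = −(long value) = ₹2.76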